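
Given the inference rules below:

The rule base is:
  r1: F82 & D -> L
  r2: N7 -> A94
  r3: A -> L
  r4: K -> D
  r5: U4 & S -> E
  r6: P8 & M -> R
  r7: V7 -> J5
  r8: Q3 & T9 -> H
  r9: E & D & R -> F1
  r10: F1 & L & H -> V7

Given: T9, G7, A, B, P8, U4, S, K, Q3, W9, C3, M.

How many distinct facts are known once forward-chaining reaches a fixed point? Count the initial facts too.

20

Round 1: r3 [A -> L]; r4 [K -> D]; r5 [U4 & S -> E]; r6 [P8 & M -> R]; r8 [Q3 & T9 -> H]. Adds L, D, E, R, H.
Round 2: r9 [E & D & R -> F1]. Adds F1.
Round 3: r10 [F1 & L & H -> V7]. Adds V7.
Round 4: r7 [V7 -> J5]. Adds J5.
Closure: {A, B, C3, D, E, F1, G7, H, J5, K, L, M, P8, Q3, R, S, T9, U4, V7, W9} — 20 facts.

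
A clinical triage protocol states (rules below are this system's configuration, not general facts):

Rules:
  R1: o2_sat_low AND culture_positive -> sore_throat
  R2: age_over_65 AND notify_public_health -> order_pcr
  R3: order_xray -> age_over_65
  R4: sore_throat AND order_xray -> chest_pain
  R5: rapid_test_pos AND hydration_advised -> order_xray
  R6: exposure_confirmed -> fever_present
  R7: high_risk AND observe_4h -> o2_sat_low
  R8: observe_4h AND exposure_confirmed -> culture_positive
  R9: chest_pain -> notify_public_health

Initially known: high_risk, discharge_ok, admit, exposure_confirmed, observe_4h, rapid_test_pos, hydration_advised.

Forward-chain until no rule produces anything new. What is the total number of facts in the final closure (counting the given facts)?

Round 1: R5 [rapid_test_pos AND hydration_advised -> order_xray]; R6 [exposure_confirmed -> fever_present]; R7 [high_risk AND observe_4h -> o2_sat_low]; R8 [observe_4h AND exposure_confirmed -> culture_positive]. Adds order_xray, fever_present, o2_sat_low, culture_positive.
Round 2: R1 [o2_sat_low AND culture_positive -> sore_throat]; R3 [order_xray -> age_over_65]. Adds sore_throat, age_over_65.
Round 3: R4 [sore_throat AND order_xray -> chest_pain]. Adds chest_pain.
Round 4: R9 [chest_pain -> notify_public_health]. Adds notify_public_health.
Round 5: R2 [age_over_65 AND notify_public_health -> order_pcr]. Adds order_pcr.
Closure: {admit, age_over_65, chest_pain, culture_positive, discharge_ok, exposure_confirmed, fever_present, high_risk, hydration_advised, notify_public_health, o2_sat_low, observe_4h, order_pcr, order_xray, rapid_test_pos, sore_throat} — 16 facts.

16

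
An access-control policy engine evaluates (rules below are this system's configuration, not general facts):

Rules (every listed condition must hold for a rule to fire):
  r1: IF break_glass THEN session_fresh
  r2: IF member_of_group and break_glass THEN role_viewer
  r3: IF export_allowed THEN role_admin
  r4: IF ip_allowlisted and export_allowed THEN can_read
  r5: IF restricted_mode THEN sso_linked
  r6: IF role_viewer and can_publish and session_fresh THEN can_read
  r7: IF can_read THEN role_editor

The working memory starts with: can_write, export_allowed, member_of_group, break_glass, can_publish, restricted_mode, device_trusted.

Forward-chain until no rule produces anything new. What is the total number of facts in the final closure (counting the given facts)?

13

Round 1: r1 [IF break_glass THEN session_fresh]; r2 [IF member_of_group and break_glass THEN role_viewer]; r3 [IF export_allowed THEN role_admin]; r5 [IF restricted_mode THEN sso_linked]. New: session_fresh, role_viewer, role_admin, sso_linked.
Round 2: r6 [IF role_viewer and can_publish and session_fresh THEN can_read]. New: can_read.
Round 3: r7 [IF can_read THEN role_editor]. New: role_editor.
Closure: {break_glass, can_publish, can_read, can_write, device_trusted, export_allowed, member_of_group, restricted_mode, role_admin, role_editor, role_viewer, session_fresh, sso_linked} — 13 facts.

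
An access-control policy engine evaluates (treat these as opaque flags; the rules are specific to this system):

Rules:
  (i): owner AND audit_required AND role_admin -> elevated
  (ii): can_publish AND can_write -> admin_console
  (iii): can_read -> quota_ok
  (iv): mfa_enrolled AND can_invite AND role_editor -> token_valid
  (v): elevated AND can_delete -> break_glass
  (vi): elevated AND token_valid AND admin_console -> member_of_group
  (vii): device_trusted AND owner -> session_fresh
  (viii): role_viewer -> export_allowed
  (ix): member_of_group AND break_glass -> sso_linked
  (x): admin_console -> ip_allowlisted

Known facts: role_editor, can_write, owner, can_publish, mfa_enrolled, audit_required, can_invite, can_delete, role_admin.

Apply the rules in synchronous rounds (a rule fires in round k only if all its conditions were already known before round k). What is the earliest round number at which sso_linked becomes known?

3

[1] (i) [owner AND audit_required AND role_admin -> elevated]; (ii) [can_publish AND can_write -> admin_console]; (iv) [mfa_enrolled AND can_invite AND role_editor -> token_valid]. ⇒ new: elevated, admin_console, token_valid.
[2] (v) [elevated AND can_delete -> break_glass]; (vi) [elevated AND token_valid AND admin_console -> member_of_group]; (x) [admin_console -> ip_allowlisted]. ⇒ new: break_glass, member_of_group, ip_allowlisted.
[3] (ix) [member_of_group AND break_glass -> sso_linked]. ⇒ new: sso_linked.
sso_linked first appears in round 3.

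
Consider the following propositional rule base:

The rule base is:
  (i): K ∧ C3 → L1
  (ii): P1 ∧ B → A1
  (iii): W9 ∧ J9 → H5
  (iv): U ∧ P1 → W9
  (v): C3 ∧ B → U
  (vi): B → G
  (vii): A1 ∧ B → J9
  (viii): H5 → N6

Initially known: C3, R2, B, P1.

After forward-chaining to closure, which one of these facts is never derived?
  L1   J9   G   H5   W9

L1

Round 1: (ii) [P1 ∧ B → A1]; (v) [C3 ∧ B → U]; (vi) [B → G]. New: A1, U, G.
Round 2: (iv) [U ∧ P1 → W9]; (vii) [A1 ∧ B → J9]. New: W9, J9.
Round 3: (iii) [W9 ∧ J9 → H5]. New: H5.
Round 4: (viii) [H5 → N6]. New: N6.
Derived: J9 (round 2), G (round 1), H5 (round 3), W9 (round 2). L1 never appears in any round.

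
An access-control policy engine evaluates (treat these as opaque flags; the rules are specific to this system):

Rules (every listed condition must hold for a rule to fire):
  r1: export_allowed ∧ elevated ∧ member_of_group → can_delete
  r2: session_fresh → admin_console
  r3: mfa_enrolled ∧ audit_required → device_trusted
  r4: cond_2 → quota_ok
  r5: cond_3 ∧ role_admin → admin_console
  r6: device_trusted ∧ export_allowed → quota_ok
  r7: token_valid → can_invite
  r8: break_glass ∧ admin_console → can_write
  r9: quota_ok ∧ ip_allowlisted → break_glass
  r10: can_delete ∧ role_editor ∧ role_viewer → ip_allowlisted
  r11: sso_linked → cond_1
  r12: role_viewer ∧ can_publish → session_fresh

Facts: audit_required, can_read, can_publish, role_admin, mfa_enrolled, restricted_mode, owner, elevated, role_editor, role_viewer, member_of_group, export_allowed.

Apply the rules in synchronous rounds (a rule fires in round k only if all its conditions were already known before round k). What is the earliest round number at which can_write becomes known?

[1] r1 [export_allowed ∧ elevated ∧ member_of_group → can_delete]; r3 [mfa_enrolled ∧ audit_required → device_trusted]; r12 [role_viewer ∧ can_publish → session_fresh]. ⇒ new: can_delete, device_trusted, session_fresh.
[2] r2 [session_fresh → admin_console]; r6 [device_trusted ∧ export_allowed → quota_ok]; r10 [can_delete ∧ role_editor ∧ role_viewer → ip_allowlisted]. ⇒ new: admin_console, quota_ok, ip_allowlisted.
[3] r9 [quota_ok ∧ ip_allowlisted → break_glass]. ⇒ new: break_glass.
[4] r8 [break_glass ∧ admin_console → can_write]. ⇒ new: can_write.
can_write first appears in round 4.

4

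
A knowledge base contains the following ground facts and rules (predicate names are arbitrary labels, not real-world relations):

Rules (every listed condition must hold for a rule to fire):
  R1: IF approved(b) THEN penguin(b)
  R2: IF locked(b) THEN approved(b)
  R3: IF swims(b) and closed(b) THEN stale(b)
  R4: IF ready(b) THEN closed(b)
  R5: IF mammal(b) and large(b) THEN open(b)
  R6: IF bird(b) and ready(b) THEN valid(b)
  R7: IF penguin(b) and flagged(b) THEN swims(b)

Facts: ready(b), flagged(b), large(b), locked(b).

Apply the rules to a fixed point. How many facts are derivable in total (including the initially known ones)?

9

Round 1 fires R2, R4, giving approved(b), closed(b).
Round 2 fires R1, giving penguin(b).
Round 3 fires R7, giving swims(b).
Round 4 fires R3, giving stale(b).
Closure: {approved(b), closed(b), flagged(b), large(b), locked(b), penguin(b), ready(b), stale(b), swims(b)} — 9 facts.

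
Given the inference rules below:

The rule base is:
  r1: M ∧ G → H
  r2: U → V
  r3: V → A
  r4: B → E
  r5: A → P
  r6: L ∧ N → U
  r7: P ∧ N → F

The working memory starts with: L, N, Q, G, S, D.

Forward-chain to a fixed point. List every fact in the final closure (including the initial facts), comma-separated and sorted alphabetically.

Round 1 — r6, derive U.
Round 2 — r2, derive V.
Round 3 — r3, derive A.
Round 4 — r5, derive P.
Round 5 — r7, derive F.

A, D, F, G, L, N, P, Q, S, U, V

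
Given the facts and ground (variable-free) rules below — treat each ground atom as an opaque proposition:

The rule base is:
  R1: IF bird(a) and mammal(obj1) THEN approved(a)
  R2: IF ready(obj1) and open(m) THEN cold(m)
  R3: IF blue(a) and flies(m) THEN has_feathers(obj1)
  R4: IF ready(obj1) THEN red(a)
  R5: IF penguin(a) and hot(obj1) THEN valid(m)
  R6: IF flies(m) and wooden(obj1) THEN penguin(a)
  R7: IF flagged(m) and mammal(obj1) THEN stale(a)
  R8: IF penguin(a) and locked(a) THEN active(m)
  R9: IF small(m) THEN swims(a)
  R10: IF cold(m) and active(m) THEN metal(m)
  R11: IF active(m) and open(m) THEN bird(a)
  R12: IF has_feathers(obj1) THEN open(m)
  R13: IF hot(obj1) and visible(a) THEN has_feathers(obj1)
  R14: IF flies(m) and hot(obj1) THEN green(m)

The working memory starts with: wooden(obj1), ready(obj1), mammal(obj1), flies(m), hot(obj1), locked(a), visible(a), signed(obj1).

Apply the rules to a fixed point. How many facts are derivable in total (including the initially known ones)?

Round 1 fires R4, R6, R13, R14, giving red(a), penguin(a), has_feathers(obj1), green(m).
Round 2 fires R5, R8, R12, giving valid(m), active(m), open(m).
Round 3 fires R2, R11, giving cold(m), bird(a).
Round 4 fires R1, R10, giving approved(a), metal(m).
Closure: {active(m), approved(a), bird(a), cold(m), flies(m), green(m), has_feathers(obj1), hot(obj1), locked(a), mammal(obj1), metal(m), open(m), penguin(a), ready(obj1), red(a), signed(obj1), valid(m), visible(a), wooden(obj1)} — 19 facts.

19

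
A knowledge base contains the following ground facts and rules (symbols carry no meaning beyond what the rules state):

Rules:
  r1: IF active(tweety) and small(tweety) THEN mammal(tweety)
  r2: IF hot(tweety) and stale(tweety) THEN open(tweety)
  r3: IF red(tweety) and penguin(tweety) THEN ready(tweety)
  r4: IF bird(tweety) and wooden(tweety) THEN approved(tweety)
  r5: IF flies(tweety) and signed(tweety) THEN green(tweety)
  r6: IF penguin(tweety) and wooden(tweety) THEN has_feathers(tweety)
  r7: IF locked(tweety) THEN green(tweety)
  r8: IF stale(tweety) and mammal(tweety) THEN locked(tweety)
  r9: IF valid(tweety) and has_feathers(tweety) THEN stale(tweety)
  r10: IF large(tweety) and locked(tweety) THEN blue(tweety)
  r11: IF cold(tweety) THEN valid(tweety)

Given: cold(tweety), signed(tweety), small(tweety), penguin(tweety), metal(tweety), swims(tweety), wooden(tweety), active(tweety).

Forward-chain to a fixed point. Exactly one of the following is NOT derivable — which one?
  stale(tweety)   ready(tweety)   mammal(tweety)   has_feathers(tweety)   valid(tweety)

Round 1: r1 [IF active(tweety) and small(tweety) THEN mammal(tweety)]; r6 [IF penguin(tweety) and wooden(tweety) THEN has_feathers(tweety)]; r11 [IF cold(tweety) THEN valid(tweety)]. New: mammal(tweety), has_feathers(tweety), valid(tweety).
Round 2: r9 [IF valid(tweety) and has_feathers(tweety) THEN stale(tweety)]. New: stale(tweety).
Round 3: r8 [IF stale(tweety) and mammal(tweety) THEN locked(tweety)]. New: locked(tweety).
Round 4: r7 [IF locked(tweety) THEN green(tweety)]. New: green(tweety).
Derived: has_feathers(tweety) (round 1), valid(tweety) (round 1), mammal(tweety) (round 1), stale(tweety) (round 2). ready(tweety) never appears in any round.

ready(tweety)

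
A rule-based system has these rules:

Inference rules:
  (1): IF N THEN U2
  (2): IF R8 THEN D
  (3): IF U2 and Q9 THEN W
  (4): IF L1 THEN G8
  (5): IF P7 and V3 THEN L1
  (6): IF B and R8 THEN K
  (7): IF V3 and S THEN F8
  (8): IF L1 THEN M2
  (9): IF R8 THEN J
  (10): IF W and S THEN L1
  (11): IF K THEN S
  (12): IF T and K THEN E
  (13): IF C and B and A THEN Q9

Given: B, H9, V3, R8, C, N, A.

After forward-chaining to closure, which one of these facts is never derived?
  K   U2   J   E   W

Round 1 fires (1), (2), (6), (9), (13), giving U2, D, K, J, Q9.
Round 2 fires (3), (11), giving W, S.
Round 3 fires (7), (10), giving F8, L1.
Round 4 fires (4), (8), giving G8, M2.
Derived: J (round 1), K (round 1), W (round 2), U2 (round 1). E never appears in any round.

E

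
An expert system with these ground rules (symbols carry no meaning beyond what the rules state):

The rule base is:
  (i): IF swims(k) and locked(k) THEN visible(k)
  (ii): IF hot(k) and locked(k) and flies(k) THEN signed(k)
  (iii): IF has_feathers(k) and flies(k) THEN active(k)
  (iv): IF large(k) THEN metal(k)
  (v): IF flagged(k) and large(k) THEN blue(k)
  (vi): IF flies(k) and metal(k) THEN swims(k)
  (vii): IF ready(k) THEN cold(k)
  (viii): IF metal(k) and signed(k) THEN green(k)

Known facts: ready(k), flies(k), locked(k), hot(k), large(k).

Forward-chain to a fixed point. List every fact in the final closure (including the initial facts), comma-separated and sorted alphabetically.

cold(k), flies(k), green(k), hot(k), large(k), locked(k), metal(k), ready(k), signed(k), swims(k), visible(k)

Round 1 — (ii), (iv), (vii), derive signed(k), metal(k), cold(k).
Round 2 — (vi), (viii), derive swims(k), green(k).
Round 3 — (i), derive visible(k).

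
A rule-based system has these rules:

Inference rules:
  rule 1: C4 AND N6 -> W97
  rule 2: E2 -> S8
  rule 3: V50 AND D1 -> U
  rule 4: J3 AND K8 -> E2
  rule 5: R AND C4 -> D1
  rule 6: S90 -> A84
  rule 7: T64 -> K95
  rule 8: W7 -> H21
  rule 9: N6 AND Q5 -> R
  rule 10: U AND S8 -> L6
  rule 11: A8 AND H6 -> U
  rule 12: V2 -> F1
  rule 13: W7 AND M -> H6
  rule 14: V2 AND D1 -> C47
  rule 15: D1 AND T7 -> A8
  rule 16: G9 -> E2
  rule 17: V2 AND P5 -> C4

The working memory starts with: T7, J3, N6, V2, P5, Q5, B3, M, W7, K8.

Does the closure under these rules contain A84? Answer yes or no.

Round 1: rule 4 [J3 AND K8 -> E2]; rule 8 [W7 -> H21]; rule 9 [N6 AND Q5 -> R]; rule 12 [V2 -> F1]; rule 13 [W7 AND M -> H6]; rule 17 [V2 AND P5 -> C4]. Adds E2, H21, R, F1, H6, C4.
Round 2: rule 1 [C4 AND N6 -> W97]; rule 2 [E2 -> S8]; rule 5 [R AND C4 -> D1]. Adds W97, S8, D1.
Round 3: rule 14 [V2 AND D1 -> C47]; rule 15 [D1 AND T7 -> A8]. Adds C47, A8.
Round 4: rule 11 [A8 AND H6 -> U]. Adds U.
Round 5: rule 10 [U AND S8 -> L6]. Adds L6.
Fixed point reached. A84 is concluded only by rule 6; rule 6 needs S90 (never derived).

no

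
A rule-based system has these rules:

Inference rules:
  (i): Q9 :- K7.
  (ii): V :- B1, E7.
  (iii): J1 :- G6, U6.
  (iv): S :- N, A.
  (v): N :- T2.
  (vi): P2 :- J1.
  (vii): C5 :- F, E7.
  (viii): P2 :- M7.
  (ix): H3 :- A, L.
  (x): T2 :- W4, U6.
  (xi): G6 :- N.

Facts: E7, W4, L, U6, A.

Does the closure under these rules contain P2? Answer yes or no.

yes

[1] (ix) [H3 :- A, L.]; (x) [T2 :- W4, U6.]. ⇒ new: H3, T2.
[2] (v) [N :- T2.]. ⇒ new: N.
[3] (iv) [S :- N, A.]; (xi) [G6 :- N.]. ⇒ new: S, G6.
[4] (iii) [J1 :- G6, U6.]. ⇒ new: J1.
[5] (vi) [P2 :- J1.]. ⇒ new: P2.
P2 appears in round 5, so it is derivable.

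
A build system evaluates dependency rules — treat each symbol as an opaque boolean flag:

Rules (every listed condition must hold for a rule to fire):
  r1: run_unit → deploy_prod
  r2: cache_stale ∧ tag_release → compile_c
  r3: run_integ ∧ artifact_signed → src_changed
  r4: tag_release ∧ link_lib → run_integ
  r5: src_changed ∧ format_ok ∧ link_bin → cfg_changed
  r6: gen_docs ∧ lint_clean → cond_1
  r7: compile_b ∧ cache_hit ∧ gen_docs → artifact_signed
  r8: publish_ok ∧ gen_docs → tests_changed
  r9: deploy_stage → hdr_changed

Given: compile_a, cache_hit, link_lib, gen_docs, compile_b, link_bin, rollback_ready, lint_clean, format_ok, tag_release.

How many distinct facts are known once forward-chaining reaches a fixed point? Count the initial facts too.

15

Round 1 — r4, r6, r7, derive run_integ, cond_1, artifact_signed.
Round 2 — r3, derive src_changed.
Round 3 — r5, derive cfg_changed.
Closure: {artifact_signed, cache_hit, cfg_changed, compile_a, compile_b, cond_1, format_ok, gen_docs, link_bin, link_lib, lint_clean, rollback_ready, run_integ, src_changed, tag_release} — 15 facts.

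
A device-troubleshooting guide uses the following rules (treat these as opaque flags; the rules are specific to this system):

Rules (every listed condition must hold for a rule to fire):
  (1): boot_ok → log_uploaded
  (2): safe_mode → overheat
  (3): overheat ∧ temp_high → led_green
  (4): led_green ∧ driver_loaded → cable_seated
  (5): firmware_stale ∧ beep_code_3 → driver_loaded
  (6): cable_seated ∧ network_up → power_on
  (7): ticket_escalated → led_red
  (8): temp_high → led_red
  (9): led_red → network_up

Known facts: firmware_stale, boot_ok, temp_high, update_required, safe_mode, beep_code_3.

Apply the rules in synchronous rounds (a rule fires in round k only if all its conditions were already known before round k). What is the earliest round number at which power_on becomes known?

4

Round 1: (1) [boot_ok → log_uploaded]; (2) [safe_mode → overheat]; (5) [firmware_stale ∧ beep_code_3 → driver_loaded]; (8) [temp_high → led_red]. New: log_uploaded, overheat, driver_loaded, led_red.
Round 2: (3) [overheat ∧ temp_high → led_green]; (9) [led_red → network_up]. New: led_green, network_up.
Round 3: (4) [led_green ∧ driver_loaded → cable_seated]. New: cable_seated.
Round 4: (6) [cable_seated ∧ network_up → power_on]. New: power_on.
power_on first appears in round 4.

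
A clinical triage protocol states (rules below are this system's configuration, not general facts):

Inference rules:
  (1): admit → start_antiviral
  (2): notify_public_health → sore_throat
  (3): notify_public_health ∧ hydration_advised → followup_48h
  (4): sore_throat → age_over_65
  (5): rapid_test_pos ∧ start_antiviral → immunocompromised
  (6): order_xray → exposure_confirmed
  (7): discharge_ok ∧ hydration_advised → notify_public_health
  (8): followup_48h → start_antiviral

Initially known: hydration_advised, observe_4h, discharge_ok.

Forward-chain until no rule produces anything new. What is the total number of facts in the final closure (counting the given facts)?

8

[1] (7) [discharge_ok ∧ hydration_advised → notify_public_health]. ⇒ new: notify_public_health.
[2] (2) [notify_public_health → sore_throat]; (3) [notify_public_health ∧ hydration_advised → followup_48h]. ⇒ new: sore_throat, followup_48h.
[3] (4) [sore_throat → age_over_65]; (8) [followup_48h → start_antiviral]. ⇒ new: age_over_65, start_antiviral.
Closure: {age_over_65, discharge_ok, followup_48h, hydration_advised, notify_public_health, observe_4h, sore_throat, start_antiviral} — 8 facts.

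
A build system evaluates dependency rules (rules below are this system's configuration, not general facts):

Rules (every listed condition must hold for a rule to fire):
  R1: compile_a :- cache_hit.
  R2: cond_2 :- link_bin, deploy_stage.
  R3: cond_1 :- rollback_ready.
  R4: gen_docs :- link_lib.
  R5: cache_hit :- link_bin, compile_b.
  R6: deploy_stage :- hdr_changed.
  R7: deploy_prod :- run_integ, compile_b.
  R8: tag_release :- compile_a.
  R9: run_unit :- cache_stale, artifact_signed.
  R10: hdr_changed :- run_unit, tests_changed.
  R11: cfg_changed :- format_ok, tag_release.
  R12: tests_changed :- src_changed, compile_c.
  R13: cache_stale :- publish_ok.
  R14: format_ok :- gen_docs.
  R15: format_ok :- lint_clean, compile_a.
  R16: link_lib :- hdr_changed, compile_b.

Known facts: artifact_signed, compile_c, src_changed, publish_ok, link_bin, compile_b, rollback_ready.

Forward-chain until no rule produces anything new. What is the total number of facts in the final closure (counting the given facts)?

21

Round 1 — R3, R5, R12, R13, derive cond_1, cache_hit, tests_changed, cache_stale.
Round 2 — R1, R9, derive compile_a, run_unit.
Round 3 — R8, R10, derive tag_release, hdr_changed.
Round 4 — R6, R16, derive deploy_stage, link_lib.
Round 5 — R2, R4, derive cond_2, gen_docs.
Round 6 — R14, derive format_ok.
Round 7 — R11, derive cfg_changed.
Closure: {artifact_signed, cache_hit, cache_stale, cfg_changed, compile_a, compile_b, compile_c, cond_1, cond_2, deploy_stage, format_ok, gen_docs, hdr_changed, link_bin, link_lib, publish_ok, rollback_ready, run_unit, src_changed, tag_release, tests_changed} — 21 facts.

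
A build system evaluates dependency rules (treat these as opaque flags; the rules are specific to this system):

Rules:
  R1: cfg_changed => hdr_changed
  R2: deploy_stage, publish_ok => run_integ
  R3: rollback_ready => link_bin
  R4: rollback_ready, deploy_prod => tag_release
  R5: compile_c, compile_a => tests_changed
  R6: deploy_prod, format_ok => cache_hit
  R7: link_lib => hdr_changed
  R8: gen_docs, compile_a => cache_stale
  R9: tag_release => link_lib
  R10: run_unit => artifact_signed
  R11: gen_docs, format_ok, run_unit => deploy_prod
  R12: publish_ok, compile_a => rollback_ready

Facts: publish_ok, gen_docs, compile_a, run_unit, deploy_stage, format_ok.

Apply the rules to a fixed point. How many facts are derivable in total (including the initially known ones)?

16

Round 1 — R2, R8, R10, R11, R12, derive run_integ, cache_stale, artifact_signed, deploy_prod, rollback_ready.
Round 2 — R3, R4, R6, derive link_bin, tag_release, cache_hit.
Round 3 — R9, derive link_lib.
Round 4 — R7, derive hdr_changed.
Closure: {artifact_signed, cache_hit, cache_stale, compile_a, deploy_prod, deploy_stage, format_ok, gen_docs, hdr_changed, link_bin, link_lib, publish_ok, rollback_ready, run_integ, run_unit, tag_release} — 16 facts.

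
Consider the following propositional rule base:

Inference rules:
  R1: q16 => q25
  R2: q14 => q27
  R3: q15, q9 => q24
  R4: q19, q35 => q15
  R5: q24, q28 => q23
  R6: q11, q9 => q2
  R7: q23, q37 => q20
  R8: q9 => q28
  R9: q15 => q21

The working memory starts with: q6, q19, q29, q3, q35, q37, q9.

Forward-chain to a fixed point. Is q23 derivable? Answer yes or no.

yes

Round 1 fires R4, R8, giving q15, q28.
Round 2 fires R3, R9, giving q24, q21.
Round 3 fires R5, giving q23.
Round 4 fires R7, giving q20.
q23 appears in round 3, so it is derivable.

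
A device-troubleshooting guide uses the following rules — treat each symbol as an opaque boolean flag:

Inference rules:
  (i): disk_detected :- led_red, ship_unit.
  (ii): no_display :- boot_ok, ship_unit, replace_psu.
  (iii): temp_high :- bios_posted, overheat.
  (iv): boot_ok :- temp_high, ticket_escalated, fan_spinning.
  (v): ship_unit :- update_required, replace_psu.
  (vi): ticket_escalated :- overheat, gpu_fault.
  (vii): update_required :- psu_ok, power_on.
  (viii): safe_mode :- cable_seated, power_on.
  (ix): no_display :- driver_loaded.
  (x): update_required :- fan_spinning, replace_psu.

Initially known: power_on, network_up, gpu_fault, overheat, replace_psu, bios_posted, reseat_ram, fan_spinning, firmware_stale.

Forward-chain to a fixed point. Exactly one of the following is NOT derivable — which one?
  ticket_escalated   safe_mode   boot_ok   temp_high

Round 1: (iii) [temp_high :- bios_posted, overheat.]; (vi) [ticket_escalated :- overheat, gpu_fault.]; (x) [update_required :- fan_spinning, replace_psu.]. Adds temp_high, ticket_escalated, update_required.
Round 2: (iv) [boot_ok :- temp_high, ticket_escalated, fan_spinning.]; (v) [ship_unit :- update_required, replace_psu.]. Adds boot_ok, ship_unit.
Round 3: (ii) [no_display :- boot_ok, ship_unit, replace_psu.]. Adds no_display.
Derived: temp_high (round 1), ticket_escalated (round 1), boot_ok (round 2). safe_mode never appears in any round.

safe_mode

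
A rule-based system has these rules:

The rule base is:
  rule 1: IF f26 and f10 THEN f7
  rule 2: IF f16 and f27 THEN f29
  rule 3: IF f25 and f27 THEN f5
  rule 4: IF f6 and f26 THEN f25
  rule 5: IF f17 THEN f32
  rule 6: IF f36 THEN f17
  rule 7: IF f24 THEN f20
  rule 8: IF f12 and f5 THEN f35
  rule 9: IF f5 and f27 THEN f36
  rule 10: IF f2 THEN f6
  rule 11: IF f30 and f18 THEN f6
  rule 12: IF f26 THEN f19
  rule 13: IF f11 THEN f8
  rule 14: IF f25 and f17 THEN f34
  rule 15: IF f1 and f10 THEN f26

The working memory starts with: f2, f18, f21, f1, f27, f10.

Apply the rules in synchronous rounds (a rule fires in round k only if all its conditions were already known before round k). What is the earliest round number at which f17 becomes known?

5

Round 1 — rule 10, rule 15, derive f6, f26.
Round 2 — rule 1, rule 4, rule 12, derive f7, f25, f19.
Round 3 — rule 3, derive f5.
Round 4 — rule 9, derive f36.
Round 5 — rule 6, derive f17.
f17 first appears in round 5.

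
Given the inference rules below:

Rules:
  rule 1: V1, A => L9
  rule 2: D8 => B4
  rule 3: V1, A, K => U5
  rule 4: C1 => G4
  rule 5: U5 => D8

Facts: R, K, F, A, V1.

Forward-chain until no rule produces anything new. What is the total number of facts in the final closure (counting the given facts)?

Round 1: rule 1 [V1, A => L9]; rule 3 [V1, A, K => U5]. Adds L9, U5.
Round 2: rule 5 [U5 => D8]. Adds D8.
Round 3: rule 2 [D8 => B4]. Adds B4.
Closure: {A, B4, D8, F, K, L9, R, U5, V1} — 9 facts.

9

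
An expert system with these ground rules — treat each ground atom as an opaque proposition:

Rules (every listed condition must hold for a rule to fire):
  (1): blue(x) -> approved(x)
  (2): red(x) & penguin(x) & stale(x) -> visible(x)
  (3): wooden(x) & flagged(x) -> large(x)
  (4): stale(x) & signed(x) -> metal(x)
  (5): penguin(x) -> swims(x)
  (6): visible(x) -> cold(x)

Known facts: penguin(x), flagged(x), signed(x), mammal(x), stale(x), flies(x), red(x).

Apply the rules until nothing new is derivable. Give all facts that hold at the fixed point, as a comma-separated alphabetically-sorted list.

cold(x), flagged(x), flies(x), mammal(x), metal(x), penguin(x), red(x), signed(x), stale(x), swims(x), visible(x)

Round 1: (2) [red(x) & penguin(x) & stale(x) -> visible(x)]; (4) [stale(x) & signed(x) -> metal(x)]; (5) [penguin(x) -> swims(x)]. Adds visible(x), metal(x), swims(x).
Round 2: (6) [visible(x) -> cold(x)]. Adds cold(x).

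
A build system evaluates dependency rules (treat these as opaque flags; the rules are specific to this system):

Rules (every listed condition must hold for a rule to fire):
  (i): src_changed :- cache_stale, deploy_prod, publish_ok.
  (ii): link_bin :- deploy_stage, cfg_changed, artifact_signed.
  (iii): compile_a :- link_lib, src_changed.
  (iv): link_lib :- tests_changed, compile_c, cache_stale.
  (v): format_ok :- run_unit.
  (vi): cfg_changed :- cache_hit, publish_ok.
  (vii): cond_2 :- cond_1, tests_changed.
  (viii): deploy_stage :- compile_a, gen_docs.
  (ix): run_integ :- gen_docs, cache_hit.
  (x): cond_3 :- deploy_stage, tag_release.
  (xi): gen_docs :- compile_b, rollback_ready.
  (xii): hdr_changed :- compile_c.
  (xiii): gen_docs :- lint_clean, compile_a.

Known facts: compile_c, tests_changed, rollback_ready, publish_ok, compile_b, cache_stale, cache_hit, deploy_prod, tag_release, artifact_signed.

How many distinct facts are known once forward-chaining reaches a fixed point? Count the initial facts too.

Round 1: (i) [src_changed :- cache_stale, deploy_prod, publish_ok.]; (iv) [link_lib :- tests_changed, compile_c, cache_stale.]; (vi) [cfg_changed :- cache_hit, publish_ok.]; (xi) [gen_docs :- compile_b, rollback_ready.]; (xii) [hdr_changed :- compile_c.]. New: src_changed, link_lib, cfg_changed, gen_docs, hdr_changed.
Round 2: (iii) [compile_a :- link_lib, src_changed.]; (ix) [run_integ :- gen_docs, cache_hit.]. New: compile_a, run_integ.
Round 3: (viii) [deploy_stage :- compile_a, gen_docs.]. New: deploy_stage.
Round 4: (ii) [link_bin :- deploy_stage, cfg_changed, artifact_signed.]; (x) [cond_3 :- deploy_stage, tag_release.]. New: link_bin, cond_3.
Closure: {artifact_signed, cache_hit, cache_stale, cfg_changed, compile_a, compile_b, compile_c, cond_3, deploy_prod, deploy_stage, gen_docs, hdr_changed, link_bin, link_lib, publish_ok, rollback_ready, run_integ, src_changed, tag_release, tests_changed} — 20 facts.

20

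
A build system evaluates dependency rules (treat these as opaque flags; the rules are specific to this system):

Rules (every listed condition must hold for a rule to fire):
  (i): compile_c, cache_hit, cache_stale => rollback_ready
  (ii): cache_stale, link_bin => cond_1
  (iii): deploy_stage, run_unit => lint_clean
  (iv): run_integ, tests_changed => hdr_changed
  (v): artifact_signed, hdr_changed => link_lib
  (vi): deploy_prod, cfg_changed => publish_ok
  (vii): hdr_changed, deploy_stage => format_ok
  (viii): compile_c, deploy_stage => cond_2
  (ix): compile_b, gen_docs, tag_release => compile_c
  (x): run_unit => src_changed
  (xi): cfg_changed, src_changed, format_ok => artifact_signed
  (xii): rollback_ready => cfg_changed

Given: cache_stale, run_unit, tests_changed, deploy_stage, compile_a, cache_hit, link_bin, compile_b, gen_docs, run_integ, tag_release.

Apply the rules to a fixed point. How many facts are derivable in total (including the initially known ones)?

Round 1 fires (ii), (iii), (iv), (ix), (x), giving cond_1, lint_clean, hdr_changed, compile_c, src_changed.
Round 2 fires (i), (vii), (viii), giving rollback_ready, format_ok, cond_2.
Round 3 fires (xii), giving cfg_changed.
Round 4 fires (xi), giving artifact_signed.
Round 5 fires (v), giving link_lib.
Closure: {artifact_signed, cache_hit, cache_stale, cfg_changed, compile_a, compile_b, compile_c, cond_1, cond_2, deploy_stage, format_ok, gen_docs, hdr_changed, link_bin, link_lib, lint_clean, rollback_ready, run_integ, run_unit, src_changed, tag_release, tests_changed} — 22 facts.

22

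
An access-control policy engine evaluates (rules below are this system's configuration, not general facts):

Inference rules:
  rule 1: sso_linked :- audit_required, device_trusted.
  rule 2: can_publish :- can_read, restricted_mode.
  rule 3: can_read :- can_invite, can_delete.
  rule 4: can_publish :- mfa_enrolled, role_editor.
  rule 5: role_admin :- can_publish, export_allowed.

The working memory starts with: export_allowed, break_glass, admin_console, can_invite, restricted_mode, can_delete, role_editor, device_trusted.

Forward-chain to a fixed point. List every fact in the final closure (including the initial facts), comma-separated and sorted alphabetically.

[1] rule 3 [can_read :- can_invite, can_delete.]. ⇒ new: can_read.
[2] rule 2 [can_publish :- can_read, restricted_mode.]. ⇒ new: can_publish.
[3] rule 5 [role_admin :- can_publish, export_allowed.]. ⇒ new: role_admin.

admin_console, break_glass, can_delete, can_invite, can_publish, can_read, device_trusted, export_allowed, restricted_mode, role_admin, role_editor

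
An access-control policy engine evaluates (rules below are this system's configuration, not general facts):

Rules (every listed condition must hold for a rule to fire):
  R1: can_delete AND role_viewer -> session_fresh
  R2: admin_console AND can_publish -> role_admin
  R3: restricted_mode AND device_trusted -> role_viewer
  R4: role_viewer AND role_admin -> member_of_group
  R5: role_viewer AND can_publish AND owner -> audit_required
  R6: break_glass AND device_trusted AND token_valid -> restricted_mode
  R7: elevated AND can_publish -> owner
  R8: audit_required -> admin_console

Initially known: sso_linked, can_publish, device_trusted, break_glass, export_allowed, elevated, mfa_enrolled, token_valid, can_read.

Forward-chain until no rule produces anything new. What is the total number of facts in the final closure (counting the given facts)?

[1] R6 [break_glass AND device_trusted AND token_valid -> restricted_mode]; R7 [elevated AND can_publish -> owner]. ⇒ new: restricted_mode, owner.
[2] R3 [restricted_mode AND device_trusted -> role_viewer]. ⇒ new: role_viewer.
[3] R5 [role_viewer AND can_publish AND owner -> audit_required]. ⇒ new: audit_required.
[4] R8 [audit_required -> admin_console]. ⇒ new: admin_console.
[5] R2 [admin_console AND can_publish -> role_admin]. ⇒ new: role_admin.
[6] R4 [role_viewer AND role_admin -> member_of_group]. ⇒ new: member_of_group.
Closure: {admin_console, audit_required, break_glass, can_publish, can_read, device_trusted, elevated, export_allowed, member_of_group, mfa_enrolled, owner, restricted_mode, role_admin, role_viewer, sso_linked, token_valid} — 16 facts.

16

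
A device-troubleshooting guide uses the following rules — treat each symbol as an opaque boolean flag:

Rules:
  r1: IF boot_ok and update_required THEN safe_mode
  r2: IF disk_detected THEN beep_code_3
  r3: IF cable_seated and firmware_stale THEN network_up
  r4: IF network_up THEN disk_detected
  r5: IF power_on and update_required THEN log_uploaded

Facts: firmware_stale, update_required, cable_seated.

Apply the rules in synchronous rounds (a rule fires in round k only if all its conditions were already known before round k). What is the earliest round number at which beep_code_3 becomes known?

3

Round 1 fires r3, giving network_up.
Round 2 fires r4, giving disk_detected.
Round 3 fires r2, giving beep_code_3.
beep_code_3 first appears in round 3.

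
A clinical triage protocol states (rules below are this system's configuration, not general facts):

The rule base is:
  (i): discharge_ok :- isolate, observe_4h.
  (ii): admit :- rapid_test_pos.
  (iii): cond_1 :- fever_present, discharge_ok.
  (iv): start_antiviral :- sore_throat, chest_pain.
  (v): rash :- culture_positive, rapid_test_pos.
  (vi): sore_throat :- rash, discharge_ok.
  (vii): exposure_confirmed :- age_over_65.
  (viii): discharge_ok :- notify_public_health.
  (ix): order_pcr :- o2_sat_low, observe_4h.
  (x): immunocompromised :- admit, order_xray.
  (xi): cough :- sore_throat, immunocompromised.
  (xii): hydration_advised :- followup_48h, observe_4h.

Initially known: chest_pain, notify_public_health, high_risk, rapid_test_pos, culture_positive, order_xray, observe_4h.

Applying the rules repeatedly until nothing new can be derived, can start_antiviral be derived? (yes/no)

yes

[1] (ii) [admit :- rapid_test_pos.]; (v) [rash :- culture_positive, rapid_test_pos.]; (viii) [discharge_ok :- notify_public_health.]. ⇒ new: admit, rash, discharge_ok.
[2] (vi) [sore_throat :- rash, discharge_ok.]; (x) [immunocompromised :- admit, order_xray.]. ⇒ new: sore_throat, immunocompromised.
[3] (iv) [start_antiviral :- sore_throat, chest_pain.]; (xi) [cough :- sore_throat, immunocompromised.]. ⇒ new: start_antiviral, cough.
start_antiviral appears in round 3, so it is derivable.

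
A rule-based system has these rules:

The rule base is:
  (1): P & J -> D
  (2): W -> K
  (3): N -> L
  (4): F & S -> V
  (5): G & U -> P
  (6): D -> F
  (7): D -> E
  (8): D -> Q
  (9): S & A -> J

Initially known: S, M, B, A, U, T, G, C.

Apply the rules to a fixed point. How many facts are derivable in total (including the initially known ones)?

15

Round 1 — (5), (9), derive P, J.
Round 2 — (1), derive D.
Round 3 — (6), (7), (8), derive F, E, Q.
Round 4 — (4), derive V.
Closure: {A, B, C, D, E, F, G, J, M, P, Q, S, T, U, V} — 15 facts.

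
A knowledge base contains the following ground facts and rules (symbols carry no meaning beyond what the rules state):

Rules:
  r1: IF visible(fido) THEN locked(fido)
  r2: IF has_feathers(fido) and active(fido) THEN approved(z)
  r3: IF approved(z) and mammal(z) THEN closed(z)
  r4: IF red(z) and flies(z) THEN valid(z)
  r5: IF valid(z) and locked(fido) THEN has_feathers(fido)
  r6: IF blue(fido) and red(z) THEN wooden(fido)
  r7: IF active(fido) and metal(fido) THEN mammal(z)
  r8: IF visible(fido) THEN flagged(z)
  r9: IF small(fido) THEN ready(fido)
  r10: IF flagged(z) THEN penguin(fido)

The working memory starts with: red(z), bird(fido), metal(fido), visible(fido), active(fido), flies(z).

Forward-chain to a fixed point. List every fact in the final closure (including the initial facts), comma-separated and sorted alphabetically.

Round 1 fires r1, r4, r7, r8, giving locked(fido), valid(z), mammal(z), flagged(z).
Round 2 fires r5, r10, giving has_feathers(fido), penguin(fido).
Round 3 fires r2, giving approved(z).
Round 4 fires r3, giving closed(z).

active(fido), approved(z), bird(fido), closed(z), flagged(z), flies(z), has_feathers(fido), locked(fido), mammal(z), metal(fido), penguin(fido), red(z), valid(z), visible(fido)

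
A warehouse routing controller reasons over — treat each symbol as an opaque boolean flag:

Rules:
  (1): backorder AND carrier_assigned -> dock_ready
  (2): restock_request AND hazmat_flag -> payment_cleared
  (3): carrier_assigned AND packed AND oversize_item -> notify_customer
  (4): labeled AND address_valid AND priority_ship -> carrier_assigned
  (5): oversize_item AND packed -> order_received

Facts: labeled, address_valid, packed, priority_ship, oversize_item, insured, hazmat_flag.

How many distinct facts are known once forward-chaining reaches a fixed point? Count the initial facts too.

Round 1: (4) [labeled AND address_valid AND priority_ship -> carrier_assigned]; (5) [oversize_item AND packed -> order_received]. Adds carrier_assigned, order_received.
Round 2: (3) [carrier_assigned AND packed AND oversize_item -> notify_customer]. Adds notify_customer.
Closure: {address_valid, carrier_assigned, hazmat_flag, insured, labeled, notify_customer, order_received, oversize_item, packed, priority_ship} — 10 facts.

10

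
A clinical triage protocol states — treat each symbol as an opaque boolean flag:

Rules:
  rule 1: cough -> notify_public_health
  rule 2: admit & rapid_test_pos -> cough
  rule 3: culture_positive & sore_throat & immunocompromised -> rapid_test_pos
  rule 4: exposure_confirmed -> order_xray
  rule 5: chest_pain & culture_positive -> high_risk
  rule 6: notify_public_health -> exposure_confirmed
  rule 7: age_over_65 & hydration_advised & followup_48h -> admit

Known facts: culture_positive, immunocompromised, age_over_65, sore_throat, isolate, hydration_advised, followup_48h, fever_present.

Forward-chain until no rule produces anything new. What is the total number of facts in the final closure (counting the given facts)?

Round 1 fires rule 3, rule 7, giving rapid_test_pos, admit.
Round 2 fires rule 2, giving cough.
Round 3 fires rule 1, giving notify_public_health.
Round 4 fires rule 6, giving exposure_confirmed.
Round 5 fires rule 4, giving order_xray.
Closure: {admit, age_over_65, cough, culture_positive, exposure_confirmed, fever_present, followup_48h, hydration_advised, immunocompromised, isolate, notify_public_health, order_xray, rapid_test_pos, sore_throat} — 14 facts.

14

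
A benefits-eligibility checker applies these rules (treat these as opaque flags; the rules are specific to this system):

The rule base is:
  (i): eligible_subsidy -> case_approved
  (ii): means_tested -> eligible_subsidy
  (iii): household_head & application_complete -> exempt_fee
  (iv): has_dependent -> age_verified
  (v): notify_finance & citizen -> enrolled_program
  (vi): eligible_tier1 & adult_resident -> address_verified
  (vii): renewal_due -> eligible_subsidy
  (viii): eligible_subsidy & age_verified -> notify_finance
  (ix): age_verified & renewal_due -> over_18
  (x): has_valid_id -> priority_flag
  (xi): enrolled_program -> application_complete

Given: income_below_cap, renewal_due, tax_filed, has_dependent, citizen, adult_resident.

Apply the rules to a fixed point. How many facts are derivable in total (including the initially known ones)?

Round 1: (iv) [has_dependent -> age_verified]; (vii) [renewal_due -> eligible_subsidy]. New: age_verified, eligible_subsidy.
Round 2: (i) [eligible_subsidy -> case_approved]; (viii) [eligible_subsidy & age_verified -> notify_finance]; (ix) [age_verified & renewal_due -> over_18]. New: case_approved, notify_finance, over_18.
Round 3: (v) [notify_finance & citizen -> enrolled_program]. New: enrolled_program.
Round 4: (xi) [enrolled_program -> application_complete]. New: application_complete.
Closure: {adult_resident, age_verified, application_complete, case_approved, citizen, eligible_subsidy, enrolled_program, has_dependent, income_below_cap, notify_finance, over_18, renewal_due, tax_filed} — 13 facts.

13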